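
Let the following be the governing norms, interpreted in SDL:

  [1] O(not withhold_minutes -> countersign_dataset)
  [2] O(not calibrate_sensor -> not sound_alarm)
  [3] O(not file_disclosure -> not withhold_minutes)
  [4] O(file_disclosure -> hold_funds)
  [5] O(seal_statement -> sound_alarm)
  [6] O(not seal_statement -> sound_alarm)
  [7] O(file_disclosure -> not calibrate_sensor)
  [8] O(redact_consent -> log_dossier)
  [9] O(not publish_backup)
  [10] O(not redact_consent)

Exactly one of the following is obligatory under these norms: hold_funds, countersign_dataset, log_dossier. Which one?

Premises 6 and 5 are O(not seal_statement -> sound_alarm) and O(seal_statement -> sound_alarm); every ideal world satisfies not seal_statement or seal_statement, so in either case sound_alarm holds — hence O(sound_alarm).
The contrapositive of premise 2 (O(not calibrate_sensor -> not sound_alarm)) is O(sound_alarm -> calibrate_sensor), and O(sound_alarm) is already established, so O(calibrate_sensor).
Premise 7 is O(file_disclosure -> not calibrate_sensor); contrapositively O(calibrate_sensor -> not file_disclosure). Since O(calibrate_sensor) holds, K gives O(not file_disclosure).
Premise 3 is O(not file_disclosure -> not withhold_minutes); since O(not file_disclosure), deontic closure gives O(not withhold_minutes).
Applying K to premise 1 (O(not withhold_minutes -> countersign_dataset)) and O(not withhold_minutes) yields O(countersign_dataset).
So O(countersign_dataset) holds — countersign_dataset is obligatory. None of the other listed options is made obligatory by any chain of premises.

countersign_dataset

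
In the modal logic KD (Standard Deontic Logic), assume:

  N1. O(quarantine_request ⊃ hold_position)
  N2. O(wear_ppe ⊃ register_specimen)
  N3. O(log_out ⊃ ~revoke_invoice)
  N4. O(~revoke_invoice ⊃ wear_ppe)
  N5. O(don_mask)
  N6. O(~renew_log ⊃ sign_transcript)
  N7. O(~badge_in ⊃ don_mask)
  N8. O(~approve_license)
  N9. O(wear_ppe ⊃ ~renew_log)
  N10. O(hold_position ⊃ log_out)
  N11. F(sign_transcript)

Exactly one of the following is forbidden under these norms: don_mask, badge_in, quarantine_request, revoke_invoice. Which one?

quarantine_request

Premise 11 is F(sign_transcript), i.e. O(~sign_transcript).
Premise 6, O(~renew_log ⊃ sign_transcript), contraposes to O(~sign_transcript ⊃ renew_log); with O(~sign_transcript) we get O(renew_log).
Premise 9, O(wear_ppe ⊃ ~renew_log), contraposes to O(renew_log ⊃ ~wear_ppe); with O(renew_log) we get O(~wear_ppe).
Premise 4 is O(~revoke_invoice ⊃ wear_ppe); contrapositively O(~wear_ppe ⊃ revoke_invoice). Since O(~wear_ppe) holds, K gives O(revoke_invoice).
The contrapositive of premise 3 (O(log_out ⊃ ~revoke_invoice)) is O(revoke_invoice ⊃ ~log_out), and O(revoke_invoice) is already established, so O(~log_out).
The contrapositive of premise 10 (O(hold_position ⊃ log_out)) is O(~log_out ⊃ ~hold_position), and O(~log_out) is already established, so O(~hold_position).
The contrapositive of premise 1 (O(quarantine_request ⊃ hold_position)) is O(~hold_position ⊃ ~quarantine_request), and O(~hold_position) is already established, so O(~quarantine_request).
So O(~quarantine_request) holds, i.e. quarantine_request is forbidden. None of the other listed options is forbidden under the premises.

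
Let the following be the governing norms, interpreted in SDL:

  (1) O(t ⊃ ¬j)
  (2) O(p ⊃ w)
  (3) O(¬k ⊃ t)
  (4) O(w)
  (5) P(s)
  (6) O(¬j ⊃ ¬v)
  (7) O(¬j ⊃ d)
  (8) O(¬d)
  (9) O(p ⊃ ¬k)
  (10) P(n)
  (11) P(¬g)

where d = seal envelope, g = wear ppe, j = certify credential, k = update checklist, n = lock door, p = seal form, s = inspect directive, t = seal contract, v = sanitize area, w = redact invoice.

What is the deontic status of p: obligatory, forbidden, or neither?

Premise 8 gives O(¬d).
Premise 7 is O(¬j ⊃ d); contrapositively O(¬d ⊃ j). Since O(¬d) holds, K gives O(j).
Premise 1 is O(t ⊃ ¬j); contrapositively O(j ⊃ ¬t). Since O(j) holds, K gives O(¬t).
Premise 3, O(¬k ⊃ t), contraposes to O(¬t ⊃ k); with O(¬t) we get O(k).
The contrapositive of premise 9 (O(p ⊃ ¬k)) is O(k ⊃ ¬p), and O(k) is already established, so O(¬p).
Premises 2, 4, 5, 6, 10, 11 do not contribute to this derivation.
Thus O(¬p), which is F(p): p is forbidden.

Forbidden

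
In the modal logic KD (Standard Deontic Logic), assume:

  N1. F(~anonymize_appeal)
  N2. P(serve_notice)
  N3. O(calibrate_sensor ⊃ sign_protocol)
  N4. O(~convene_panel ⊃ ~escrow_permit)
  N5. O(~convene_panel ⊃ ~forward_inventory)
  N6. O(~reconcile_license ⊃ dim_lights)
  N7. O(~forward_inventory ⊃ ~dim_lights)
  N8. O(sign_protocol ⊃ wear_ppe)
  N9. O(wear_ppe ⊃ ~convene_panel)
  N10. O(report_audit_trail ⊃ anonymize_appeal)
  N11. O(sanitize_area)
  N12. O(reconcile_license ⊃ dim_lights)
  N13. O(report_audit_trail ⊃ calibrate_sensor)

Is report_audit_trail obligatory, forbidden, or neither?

Premises 6 and 12 cover both cases: O(~reconcile_license ⊃ dim_lights) and O(reconcile_license ⊃ dim_lights). Since ~reconcile_license ∨ reconcile_license is a tautology, O(dim_lights) follows.
Premise 7, O(~forward_inventory ⊃ ~dim_lights), contraposes to O(dim_lights ⊃ forward_inventory); with O(dim_lights) we get O(forward_inventory).
Premise 5, O(~convene_panel ⊃ ~forward_inventory), contraposes to O(forward_inventory ⊃ convene_panel); with O(forward_inventory) we get O(convene_panel).
Premise 9, O(wear_ppe ⊃ ~convene_panel), contraposes to O(convene_panel ⊃ ~wear_ppe); with O(convene_panel) we get O(~wear_ppe).
Premise 8 is O(sign_protocol ⊃ wear_ppe); contrapositively O(~wear_ppe ⊃ ~sign_protocol). Since O(~wear_ppe) holds, K gives O(~sign_protocol).
Premise 3, O(calibrate_sensor ⊃ sign_protocol), contraposes to O(~sign_protocol ⊃ ~calibrate_sensor); with O(~sign_protocol) we get O(~calibrate_sensor).
Premise 13, O(report_audit_trail ⊃ calibrate_sensor), contraposes to O(~calibrate_sensor ⊃ ~report_audit_trail); with O(~calibrate_sensor) we get O(~report_audit_trail).
Premises 1, 2, 4, 10, 11 do not contribute to this derivation.
Thus O(~report_audit_trail), which is F(report_audit_trail): report_audit_trail is forbidden.

Forbidden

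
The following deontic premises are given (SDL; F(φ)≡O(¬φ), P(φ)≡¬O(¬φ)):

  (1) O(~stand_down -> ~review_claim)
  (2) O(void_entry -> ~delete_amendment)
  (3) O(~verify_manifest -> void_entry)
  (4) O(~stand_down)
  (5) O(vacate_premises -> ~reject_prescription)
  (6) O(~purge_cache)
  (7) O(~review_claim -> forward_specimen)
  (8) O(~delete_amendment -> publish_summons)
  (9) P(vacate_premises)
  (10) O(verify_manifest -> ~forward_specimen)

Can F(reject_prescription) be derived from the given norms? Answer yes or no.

No

Premise 5 is O(vacate_premises -> ~reject_prescription), but O(vacate_premises) is not derivable from the premises (the permission P(vacate_premises) asserts only ~O(~vacate_premises), not O(vacate_premises)), so it does not yield O(~reject_prescription).
No other premise forces O(~reject_prescription). An ideal world satisfying every premise can still have reject_prescription true, so F(reject_prescription) is not derivable.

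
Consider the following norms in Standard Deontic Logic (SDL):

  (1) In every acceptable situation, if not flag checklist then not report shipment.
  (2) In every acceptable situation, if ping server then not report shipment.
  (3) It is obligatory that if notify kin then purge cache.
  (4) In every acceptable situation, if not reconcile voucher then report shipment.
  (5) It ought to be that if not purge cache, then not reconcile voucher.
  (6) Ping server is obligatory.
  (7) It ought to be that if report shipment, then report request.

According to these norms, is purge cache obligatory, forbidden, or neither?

Premise 6 states O(ping_server) outright.
From O(ping_server) and premise 2, O(ping_server → ¬report_shipment), we obtain O(¬report_shipment).
Premise 4, O(¬reconcile_voucher → report_shipment), contraposes to O(¬report_shipment → reconcile_voucher); with O(¬report_shipment) we get O(reconcile_voucher).
Premise 5, O(¬purge_cache → ¬reconcile_voucher), contraposes to O(reconcile_voucher → purge_cache); with O(reconcile_voucher) we get O(purge_cache).
Premises 1, 3, 7 do not contribute to this derivation.
Hence purge_cache is obligatory.

Obligatory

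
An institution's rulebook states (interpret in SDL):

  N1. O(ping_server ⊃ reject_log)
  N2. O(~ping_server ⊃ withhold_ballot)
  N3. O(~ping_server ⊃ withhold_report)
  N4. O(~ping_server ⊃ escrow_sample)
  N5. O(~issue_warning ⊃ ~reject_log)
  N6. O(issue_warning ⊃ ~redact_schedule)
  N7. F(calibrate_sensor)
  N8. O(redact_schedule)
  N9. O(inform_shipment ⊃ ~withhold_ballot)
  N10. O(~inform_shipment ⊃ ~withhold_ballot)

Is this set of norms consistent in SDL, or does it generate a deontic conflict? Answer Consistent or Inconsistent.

By case analysis on ~inform_shipment: premise 10 gives O(~inform_shipment ⊃ ~withhold_ballot) and premise 9 gives O(inform_shipment ⊃ ~withhold_ballot), so O(~withhold_ballot) either way.
The contrapositive of premise 2 (O(~ping_server ⊃ withhold_ballot)) is O(~withhold_ballot ⊃ ping_server), and O(~withhold_ballot) is already established, so O(ping_server).
Premise 1 is O(ping_server ⊃ reject_log); since O(ping_server), deontic closure gives O(reject_log).
Premise 5, O(~issue_warning ⊃ ~reject_log), contraposes to O(reject_log ⊃ issue_warning); with O(reject_log) we get O(issue_warning).
With premise 6, O(issue_warning ⊃ ~redact_schedule), the K-axiom yields O(~redact_schedule).
But premise 8 directly asserts O(redact_schedule).
We now have both O(~redact_schedule) and O(redact_schedule) — redact_schedule is simultaneously obligatory and forbidden, violating the D-axiom.

Inconsistent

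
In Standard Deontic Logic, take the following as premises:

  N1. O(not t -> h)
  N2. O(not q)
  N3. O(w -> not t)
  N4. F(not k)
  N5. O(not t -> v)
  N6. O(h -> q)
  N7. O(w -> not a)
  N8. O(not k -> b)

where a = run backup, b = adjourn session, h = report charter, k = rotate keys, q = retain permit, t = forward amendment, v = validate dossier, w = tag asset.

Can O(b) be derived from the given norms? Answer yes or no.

No

Premise 8 is O(not k -> b), but O(not k) is not derivable from the premises, so it does not yield O(b).
No other premise forces O(b). An ideal world satisfying every premise can still have b false, so O(b) is not derivable.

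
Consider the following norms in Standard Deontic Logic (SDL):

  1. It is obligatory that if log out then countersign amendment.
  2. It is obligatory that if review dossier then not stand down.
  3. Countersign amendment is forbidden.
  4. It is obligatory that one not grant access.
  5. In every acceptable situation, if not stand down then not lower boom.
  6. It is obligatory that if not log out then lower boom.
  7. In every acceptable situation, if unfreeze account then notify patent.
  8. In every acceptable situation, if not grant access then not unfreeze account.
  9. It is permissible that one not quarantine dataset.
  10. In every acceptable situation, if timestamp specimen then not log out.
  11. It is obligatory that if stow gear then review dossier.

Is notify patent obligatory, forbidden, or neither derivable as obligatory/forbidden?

Neither

Premise 7 is O(unfreeze_account → notify_patent), but O(unfreeze_account) is not derivable from the premises, so it does not yield O(notify_patent).
No premise or chain of K-axiom applications forces O(notify_patent), and none forces O(¬notify_patent). So notify_patent is neither obligatory nor forbidden under these norms.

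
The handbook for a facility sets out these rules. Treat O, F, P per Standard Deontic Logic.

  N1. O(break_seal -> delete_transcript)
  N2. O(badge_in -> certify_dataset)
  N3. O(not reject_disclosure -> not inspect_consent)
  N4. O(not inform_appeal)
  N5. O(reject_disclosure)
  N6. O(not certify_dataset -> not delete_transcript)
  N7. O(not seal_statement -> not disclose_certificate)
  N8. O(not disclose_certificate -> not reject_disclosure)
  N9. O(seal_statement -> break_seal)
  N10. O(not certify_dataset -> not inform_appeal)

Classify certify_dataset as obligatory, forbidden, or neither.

Premise 5 states O(reject_disclosure) outright.
The contrapositive of premise 8 (O(not disclose_certificate -> not reject_disclosure)) is O(reject_disclosure -> disclose_certificate), and O(reject_disclosure) is already established, so O(disclose_certificate).
The contrapositive of premise 7 (O(not seal_statement -> not disclose_certificate)) is O(disclose_certificate -> seal_statement), and O(disclose_certificate) is already established, so O(seal_statement).
Applying K to premise 9 (O(seal_statement -> break_seal)) and O(seal_statement) yields O(break_seal).
From O(break_seal) and premise 1, O(break_seal -> delete_transcript), we obtain O(delete_transcript).
The contrapositive of premise 6 (O(not certify_dataset -> not delete_transcript)) is O(delete_transcript -> certify_dataset), and O(delete_transcript) is already established, so O(certify_dataset).
Premises 2, 3, 4, 10 do not contribute to this derivation.
Hence certify_dataset is obligatory.

Obligatory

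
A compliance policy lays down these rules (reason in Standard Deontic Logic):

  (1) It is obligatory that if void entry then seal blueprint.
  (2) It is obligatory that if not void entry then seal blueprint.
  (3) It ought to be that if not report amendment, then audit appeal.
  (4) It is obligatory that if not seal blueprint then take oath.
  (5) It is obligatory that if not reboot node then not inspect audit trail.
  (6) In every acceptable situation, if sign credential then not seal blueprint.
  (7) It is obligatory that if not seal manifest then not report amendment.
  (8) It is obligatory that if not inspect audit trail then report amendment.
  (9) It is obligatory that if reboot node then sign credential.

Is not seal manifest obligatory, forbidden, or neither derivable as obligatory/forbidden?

Forbidden

Premises 2 and 1 are O(¬void_entry → seal_blueprint) and O(void_entry → seal_blueprint); every ideal world satisfies ¬void_entry or void_entry, so in either case seal_blueprint holds — hence O(seal_blueprint).
Premise 6, O(sign_credential → ¬seal_blueprint), contraposes to O(seal_blueprint → ¬sign_credential); with O(seal_blueprint) we get O(¬sign_credential).
Premise 9 is O(reboot_node → sign_credential); contrapositively O(¬sign_credential → ¬reboot_node). Since O(¬sign_credential) holds, K gives O(¬reboot_node).
With premise 5, O(¬reboot_node → ¬inspect_audit_trail), the K-axiom yields O(¬inspect_audit_trail).
From O(¬inspect_audit_trail) and premise 8, O(¬inspect_audit_trail → report_amendment), we obtain O(report_amendment).
Premise 7 is O(¬seal_manifest → ¬report_amendment); contrapositively O(report_amendment → seal_manifest). Since O(report_amendment) holds, K gives O(seal_manifest).
Premises 3, 4 do not contribute to this derivation.
Thus O(seal_manifest), which is F(¬seal_manifest): ¬seal_manifest is forbidden.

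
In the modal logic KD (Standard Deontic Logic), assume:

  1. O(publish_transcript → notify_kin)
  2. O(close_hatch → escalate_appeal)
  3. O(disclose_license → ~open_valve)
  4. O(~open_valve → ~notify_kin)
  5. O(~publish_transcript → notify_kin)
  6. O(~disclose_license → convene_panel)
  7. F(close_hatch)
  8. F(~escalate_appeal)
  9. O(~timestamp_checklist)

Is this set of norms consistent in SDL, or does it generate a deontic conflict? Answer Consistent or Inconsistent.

Consistent

Premise 2 is O(close_hatch → escalate_appeal); even if O(escalate_appeal) held, inferring O(close_hatch) would be affirming the consequent — invalid.
So O(close_hatch) is not derivable, and the apparent clash with O(~close_hatch) does not arise.
A world satisfying every obligation exists (e.g. close_hatch=false, convene_panel=true, disclose_license=false, escalate_appeal=true, notify_kin=true, open_valve=true, publish_transcript=false, timestamp_checklist=false); no atom is both obligatory and forbidden, so the set is consistent.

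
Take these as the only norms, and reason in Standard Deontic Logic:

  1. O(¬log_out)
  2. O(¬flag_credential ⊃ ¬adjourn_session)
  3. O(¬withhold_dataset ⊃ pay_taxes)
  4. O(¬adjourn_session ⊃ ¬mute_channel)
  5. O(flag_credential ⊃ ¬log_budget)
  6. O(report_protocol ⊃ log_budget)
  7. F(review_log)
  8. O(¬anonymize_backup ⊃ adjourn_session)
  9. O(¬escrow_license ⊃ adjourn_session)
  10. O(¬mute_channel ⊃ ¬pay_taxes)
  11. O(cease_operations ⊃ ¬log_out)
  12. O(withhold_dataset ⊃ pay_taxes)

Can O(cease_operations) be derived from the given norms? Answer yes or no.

No

Premise 11 is O(cease_operations ⊃ ¬log_out); even if O(¬log_out) held, inferring O(cease_operations) would be affirming the consequent — invalid.
No other premise forces O(cease_operations). An ideal world satisfying every premise can still have cease_operations false, so O(cease_operations) is not derivable.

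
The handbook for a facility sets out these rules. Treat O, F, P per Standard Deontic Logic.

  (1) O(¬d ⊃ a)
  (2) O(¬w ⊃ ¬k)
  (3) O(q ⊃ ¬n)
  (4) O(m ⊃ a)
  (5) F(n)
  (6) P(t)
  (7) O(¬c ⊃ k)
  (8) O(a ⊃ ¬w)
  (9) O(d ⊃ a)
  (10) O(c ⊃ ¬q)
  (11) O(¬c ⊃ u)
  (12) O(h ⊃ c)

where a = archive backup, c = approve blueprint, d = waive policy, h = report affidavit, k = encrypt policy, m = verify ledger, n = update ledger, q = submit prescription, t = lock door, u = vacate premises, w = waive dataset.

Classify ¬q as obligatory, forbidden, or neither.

Obligatory

By case analysis on ¬d: premise 1 gives O(¬d ⊃ a) and premise 9 gives O(d ⊃ a), so O(a) either way.
With premise 8, O(a ⊃ ¬w), the K-axiom yields O(¬w).
Premise 2 is O(¬w ⊃ ¬k); since O(¬w), deontic closure gives O(¬k).
The contrapositive of premise 7 (O(¬c ⊃ k)) is O(¬k ⊃ c), and O(¬k) is already established, so O(c).
Premise 10 is O(c ⊃ ¬q); since O(c), deontic closure gives O(¬q).
Premises 3, 4, 5, 6, 11, 12 do not contribute to this derivation.
Hence ¬q is obligatory.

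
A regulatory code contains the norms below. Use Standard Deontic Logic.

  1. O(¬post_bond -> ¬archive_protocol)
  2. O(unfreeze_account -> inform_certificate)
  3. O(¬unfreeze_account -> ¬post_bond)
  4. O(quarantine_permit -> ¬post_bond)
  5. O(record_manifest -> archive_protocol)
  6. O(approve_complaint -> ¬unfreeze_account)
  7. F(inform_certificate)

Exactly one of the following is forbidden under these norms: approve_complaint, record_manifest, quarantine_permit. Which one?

record_manifest

F(inform_certificate) at premise 7 means O(¬inform_certificate).
Premise 2 is O(unfreeze_account -> inform_certificate); contrapositively O(¬inform_certificate -> ¬unfreeze_account). Since O(¬inform_certificate) holds, K gives O(¬unfreeze_account).
With premise 3, O(¬unfreeze_account -> ¬post_bond), the K-axiom yields O(¬post_bond).
From O(¬post_bond) and premise 1, O(¬post_bond -> ¬archive_protocol), we obtain O(¬archive_protocol).
The contrapositive of premise 5 (O(record_manifest -> archive_protocol)) is O(¬archive_protocol -> ¬record_manifest), and O(¬archive_protocol) is already established, so O(¬record_manifest).
So O(¬record_manifest) holds, i.e. record_manifest is forbidden. None of the other listed options is forbidden under the premises.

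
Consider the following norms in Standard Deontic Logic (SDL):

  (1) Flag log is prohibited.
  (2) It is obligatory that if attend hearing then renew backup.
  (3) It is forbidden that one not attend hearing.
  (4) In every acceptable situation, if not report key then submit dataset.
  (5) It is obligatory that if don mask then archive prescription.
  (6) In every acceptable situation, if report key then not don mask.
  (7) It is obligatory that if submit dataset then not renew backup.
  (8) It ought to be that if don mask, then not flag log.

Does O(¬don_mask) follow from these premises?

Premise 3, F(¬attend_hearing), is equivalent to O(attend_hearing).
Applying K to premise 2 (O(attend_hearing → renew_backup)) and O(attend_hearing) yields O(renew_backup).
Premise 7 is O(submit_dataset → ¬renew_backup); contrapositively O(renew_backup → ¬submit_dataset). Since O(renew_backup) holds, K gives O(¬submit_dataset).
Premise 4, O(¬report_key → submit_dataset), contraposes to O(¬submit_dataset → report_key); with O(¬submit_dataset) we get O(report_key).
Premise 6 is O(report_key → ¬don_mask); since O(report_key), deontic closure gives O(¬don_mask).
Premises 1, 5, 8 do not contribute to this derivation.
So O(¬don_mask) follows.

Yes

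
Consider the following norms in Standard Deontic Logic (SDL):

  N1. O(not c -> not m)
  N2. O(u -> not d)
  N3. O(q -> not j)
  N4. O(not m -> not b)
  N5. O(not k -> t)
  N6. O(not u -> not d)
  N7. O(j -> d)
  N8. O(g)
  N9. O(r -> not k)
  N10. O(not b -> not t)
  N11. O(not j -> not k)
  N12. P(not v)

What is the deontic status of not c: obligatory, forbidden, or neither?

Premises 2 and 6 are O(u -> not d) and O(not u -> not d); every ideal world satisfies u or not u, so in either case not d holds — hence O(not d).
Premise 7 is O(j -> d); contrapositively O(not d -> not j). Since O(not d) holds, K gives O(not j).
From O(not j) and premise 11, O(not j -> not k), we obtain O(not k).
Applying K to premise 5 (O(not k -> t)) and O(not k) yields O(t).
The contrapositive of premise 10 (O(not b -> not t)) is O(t -> b), and O(t) is already established, so O(b).
Premise 4, O(not m -> not b), contraposes to O(b -> m); with O(b) we get O(m).
Premise 1, O(not c -> not m), contraposes to O(m -> c); with O(m) we get O(c).
Premises 3, 8, 9, 12 do not contribute to this derivation.
Thus O(c), which is F(not c): not c is forbidden.

Forbidden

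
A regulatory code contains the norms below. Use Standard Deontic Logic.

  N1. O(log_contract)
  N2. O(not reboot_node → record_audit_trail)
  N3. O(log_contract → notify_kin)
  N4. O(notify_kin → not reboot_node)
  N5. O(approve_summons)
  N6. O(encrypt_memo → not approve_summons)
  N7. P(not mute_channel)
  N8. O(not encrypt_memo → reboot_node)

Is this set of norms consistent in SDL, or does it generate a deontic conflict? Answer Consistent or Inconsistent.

Inconsistent

Premise 5 gives O(approve_summons).
The contrapositive of premise 6 (O(encrypt_memo → not approve_summons)) is O(approve_summons → not encrypt_memo), and O(approve_summons) is already established, so O(not encrypt_memo).
Applying K to premise 8 (O(not encrypt_memo → reboot_node)) and O(not encrypt_memo) yields O(reboot_node).
Premise 4, O(notify_kin → not reboot_node), contraposes to O(reboot_node → not notify_kin); with O(reboot_node) we get O(not notify_kin).
The contrapositive of premise 3 (O(log_contract → notify_kin)) is O(not notify_kin → not log_contract), and O(not notify_kin) is already established, so O(not log_contract).
But premise 1 directly asserts O(log_contract).
We now have both O(not log_contract) and O(log_contract) — log_contract is simultaneously obligatory and forbidden, violating the D-axiom.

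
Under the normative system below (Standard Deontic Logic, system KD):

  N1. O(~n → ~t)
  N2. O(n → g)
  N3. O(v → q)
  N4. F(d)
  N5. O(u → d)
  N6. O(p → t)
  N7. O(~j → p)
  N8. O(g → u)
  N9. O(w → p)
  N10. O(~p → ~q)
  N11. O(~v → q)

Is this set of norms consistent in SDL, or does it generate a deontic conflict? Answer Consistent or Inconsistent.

Inconsistent

By case analysis on v: premise 3 gives O(v → q) and premise 11 gives O(~v → q), so O(q) either way.
Premise 10, O(~p → ~q), contraposes to O(q → p); with O(q) we get O(p).
Applying K to premise 6 (O(p → t)) and O(p) yields O(t).
Premise 1 is O(~n → ~t); contrapositively O(t → n). Since O(t) holds, K gives O(n).
From O(n) and premise 2, O(n → g), we obtain O(g).
From O(g) and premise 8, O(g → u), we obtain O(u).
With premise 5, O(u → d), the K-axiom yields O(d).
However, F(d) at premise 4 amounts to O(~d).
We now have both O(d) and O(~d) — d is simultaneously obligatory and forbidden, violating the D-axiom.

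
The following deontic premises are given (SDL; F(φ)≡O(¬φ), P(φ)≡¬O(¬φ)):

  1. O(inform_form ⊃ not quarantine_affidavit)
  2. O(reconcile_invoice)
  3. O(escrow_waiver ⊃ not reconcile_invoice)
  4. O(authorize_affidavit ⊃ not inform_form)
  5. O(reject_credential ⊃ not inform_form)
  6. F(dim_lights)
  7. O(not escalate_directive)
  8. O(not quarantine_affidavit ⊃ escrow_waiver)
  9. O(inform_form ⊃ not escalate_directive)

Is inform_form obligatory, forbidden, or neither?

Premise 2 gives O(reconcile_invoice).
Premise 3, O(escrow_waiver ⊃ not reconcile_invoice), contraposes to O(reconcile_invoice ⊃ not escrow_waiver); with O(reconcile_invoice) we get O(not escrow_waiver).
Premise 8 is O(not quarantine_affidavit ⊃ escrow_waiver); contrapositively O(not escrow_waiver ⊃ quarantine_affidavit). Since O(not escrow_waiver) holds, K gives O(quarantine_affidavit).
Premise 1, O(inform_form ⊃ not quarantine_affidavit), contraposes to O(quarantine_affidavit ⊃ not inform_form); with O(quarantine_affidavit) we get O(not inform_form).
Premises 4, 5, 6, 7, 9 do not contribute to this derivation.
Thus O(not inform_form), which is F(inform_form): inform_form is forbidden.

Forbidden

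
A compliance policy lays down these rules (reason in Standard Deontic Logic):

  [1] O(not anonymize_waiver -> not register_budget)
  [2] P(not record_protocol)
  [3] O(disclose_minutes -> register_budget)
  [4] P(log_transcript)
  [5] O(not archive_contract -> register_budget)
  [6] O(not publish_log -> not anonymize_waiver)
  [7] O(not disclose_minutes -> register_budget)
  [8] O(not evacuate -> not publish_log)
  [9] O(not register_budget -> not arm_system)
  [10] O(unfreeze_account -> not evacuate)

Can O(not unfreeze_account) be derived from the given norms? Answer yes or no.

Yes

By case analysis on disclose_minutes: premise 3 gives O(disclose_minutes -> register_budget) and premise 7 gives O(not disclose_minutes -> register_budget), so O(register_budget) either way.
The contrapositive of premise 1 (O(not anonymize_waiver -> not register_budget)) is O(register_budget -> anonymize_waiver), and O(register_budget) is already established, so O(anonymize_waiver).
Premise 6 is O(not publish_log -> not anonymize_waiver); contrapositively O(anonymize_waiver -> publish_log). Since O(anonymize_waiver) holds, K gives O(publish_log).
Premise 8, O(not evacuate -> not publish_log), contraposes to O(publish_log -> evacuate); with O(publish_log) we get O(evacuate).
Premise 10 is O(unfreeze_account -> not evacuate); contrapositively O(evacuate -> not unfreeze_account). Since O(evacuate) holds, K gives O(not unfreeze_account).
Premises 2, 4, 5, 9 do not contribute to this derivation.
So O(not unfreeze_account) follows.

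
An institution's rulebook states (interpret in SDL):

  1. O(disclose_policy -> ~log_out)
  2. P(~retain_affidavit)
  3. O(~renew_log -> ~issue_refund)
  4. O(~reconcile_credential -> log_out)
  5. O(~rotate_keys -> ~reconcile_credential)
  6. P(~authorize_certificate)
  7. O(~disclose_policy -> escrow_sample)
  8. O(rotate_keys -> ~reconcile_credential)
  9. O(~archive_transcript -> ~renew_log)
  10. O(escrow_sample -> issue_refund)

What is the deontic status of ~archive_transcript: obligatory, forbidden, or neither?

Premises 5 and 8 cover both cases: O(~rotate_keys -> ~reconcile_credential) and O(rotate_keys -> ~reconcile_credential). Since ~rotate_keys ∨ rotate_keys is a tautology, O(~reconcile_credential) follows.
Premise 4 is O(~reconcile_credential -> log_out); since O(~reconcile_credential), deontic closure gives O(log_out).
Premise 1, O(disclose_policy -> ~log_out), contraposes to O(log_out -> ~disclose_policy); with O(log_out) we get O(~disclose_policy).
With premise 7, O(~disclose_policy -> escrow_sample), the K-axiom yields O(escrow_sample).
Applying K to premise 10 (O(escrow_sample -> issue_refund)) and O(escrow_sample) yields O(issue_refund).
Premise 3, O(~renew_log -> ~issue_refund), contraposes to O(issue_refund -> renew_log); with O(issue_refund) we get O(renew_log).
Premise 9, O(~archive_transcript -> ~renew_log), contraposes to O(renew_log -> archive_transcript); with O(renew_log) we get O(archive_transcript).
Premises 2, 6 do not contribute to this derivation.
Thus O(archive_transcript), which is F(~archive_transcript): ~archive_transcript is forbidden.

Forbidden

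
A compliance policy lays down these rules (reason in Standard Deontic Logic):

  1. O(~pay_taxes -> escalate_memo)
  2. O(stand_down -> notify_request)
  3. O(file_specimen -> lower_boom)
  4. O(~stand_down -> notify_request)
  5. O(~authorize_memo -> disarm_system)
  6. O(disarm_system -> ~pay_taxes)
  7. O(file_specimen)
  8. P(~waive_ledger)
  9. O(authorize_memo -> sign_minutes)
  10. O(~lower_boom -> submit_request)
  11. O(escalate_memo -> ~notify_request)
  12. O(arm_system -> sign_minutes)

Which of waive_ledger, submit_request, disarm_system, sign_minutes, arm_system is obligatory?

sign_minutes

Premises 4 and 2 cover both cases: O(~stand_down -> notify_request) and O(stand_down -> notify_request). Since ~stand_down ∨ stand_down is a tautology, O(notify_request) follows.
The contrapositive of premise 11 (O(escalate_memo -> ~notify_request)) is O(notify_request -> ~escalate_memo), and O(notify_request) is already established, so O(~escalate_memo).
Premise 1, O(~pay_taxes -> escalate_memo), contraposes to O(~escalate_memo -> pay_taxes); with O(~escalate_memo) we get O(pay_taxes).
Premise 6, O(disarm_system -> ~pay_taxes), contraposes to O(pay_taxes -> ~disarm_system); with O(pay_taxes) we get O(~disarm_system).
Premise 5, O(~authorize_memo -> disarm_system), contraposes to O(~disarm_system -> authorize_memo); with O(~disarm_system) we get O(authorize_memo).
With premise 9, O(authorize_memo -> sign_minutes), the K-axiom yields O(sign_minutes).
So O(sign_minutes) holds — sign_minutes is obligatory. None of the other listed options is made obligatory by any chain of premises.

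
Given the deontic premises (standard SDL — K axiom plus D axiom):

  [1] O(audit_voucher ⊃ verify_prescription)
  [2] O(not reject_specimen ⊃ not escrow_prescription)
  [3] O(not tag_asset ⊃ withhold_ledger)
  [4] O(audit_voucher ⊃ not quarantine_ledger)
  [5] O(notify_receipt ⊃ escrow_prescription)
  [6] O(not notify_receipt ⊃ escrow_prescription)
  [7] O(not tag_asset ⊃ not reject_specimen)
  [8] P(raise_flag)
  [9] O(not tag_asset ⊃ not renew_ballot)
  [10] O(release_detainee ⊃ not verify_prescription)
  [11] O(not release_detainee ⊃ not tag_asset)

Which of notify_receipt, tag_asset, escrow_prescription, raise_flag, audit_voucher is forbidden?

Premises 6 and 5 are O(not notify_receipt ⊃ escrow_prescription) and O(notify_receipt ⊃ escrow_prescription); every ideal world satisfies not notify_receipt or notify_receipt, so in either case escrow_prescription holds — hence O(escrow_prescription).
Premise 2 is O(not reject_specimen ⊃ not escrow_prescription); contrapositively O(escrow_prescription ⊃ reject_specimen). Since O(escrow_prescription) holds, K gives O(reject_specimen).
Premise 7, O(not tag_asset ⊃ not reject_specimen), contraposes to O(reject_specimen ⊃ tag_asset); with O(reject_specimen) we get O(tag_asset).
Premise 11, O(not release_detainee ⊃ not tag_asset), contraposes to O(tag_asset ⊃ release_detainee); with O(tag_asset) we get O(release_detainee).
With premise 10, O(release_detainee ⊃ not verify_prescription), the K-axiom yields O(not verify_prescription).
Premise 1 is O(audit_voucher ⊃ verify_prescription); contrapositively O(not verify_prescription ⊃ not audit_voucher). Since O(not verify_prescription) holds, K gives O(not audit_voucher).
So O(not audit_voucher) holds, i.e. audit_voucher is forbidden. None of the other listed options is forbidden under the premises.

audit_voucher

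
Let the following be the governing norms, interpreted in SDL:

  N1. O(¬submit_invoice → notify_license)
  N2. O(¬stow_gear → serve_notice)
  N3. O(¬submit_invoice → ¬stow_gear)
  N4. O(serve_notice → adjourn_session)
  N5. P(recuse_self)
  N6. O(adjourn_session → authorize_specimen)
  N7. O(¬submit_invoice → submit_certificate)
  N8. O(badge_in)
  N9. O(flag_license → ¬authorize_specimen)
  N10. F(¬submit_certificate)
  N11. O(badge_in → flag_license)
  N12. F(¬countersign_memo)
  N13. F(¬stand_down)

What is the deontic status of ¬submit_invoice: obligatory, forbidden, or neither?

From premise 8 we have O(badge_in).
With premise 11, O(badge_in → flag_license), the K-axiom yields O(flag_license).
From O(flag_license) and premise 9, O(flag_license → ¬authorize_specimen), we obtain O(¬authorize_specimen).
Premise 6, O(adjourn_session → authorize_specimen), contraposes to O(¬authorize_specimen → ¬adjourn_session); with O(¬authorize_specimen) we get O(¬adjourn_session).
Premise 4 is O(serve_notice → adjourn_session); contrapositively O(¬adjourn_session → ¬serve_notice). Since O(¬adjourn_session) holds, K gives O(¬serve_notice).
Premise 2 is O(¬stow_gear → serve_notice); contrapositively O(¬serve_notice → stow_gear). Since O(¬serve_notice) holds, K gives O(stow_gear).
Premise 3 is O(¬submit_invoice → ¬stow_gear); contrapositively O(stow_gear → submit_invoice). Since O(stow_gear) holds, K gives O(submit_invoice).
Premises 1, 5, 7, 10, 12, 13 do not contribute to this derivation.
Thus O(submit_invoice), which is F(¬submit_invoice): ¬submit_invoice is forbidden.

Forbidden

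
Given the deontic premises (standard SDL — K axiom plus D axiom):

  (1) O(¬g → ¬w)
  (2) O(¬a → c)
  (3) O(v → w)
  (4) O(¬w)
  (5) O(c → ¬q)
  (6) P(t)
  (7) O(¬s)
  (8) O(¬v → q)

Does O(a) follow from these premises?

Yes

Premise 4 gives O(¬w).
The contrapositive of premise 3 (O(v → w)) is O(¬w → ¬v), and O(¬w) is already established, so O(¬v).
Applying K to premise 8 (O(¬v → q)) and O(¬v) yields O(q).
The contrapositive of premise 5 (O(c → ¬q)) is O(q → ¬c), and O(q) is already established, so O(¬c).
Premise 2, O(¬a → c), contraposes to O(¬c → a); with O(¬c) we get O(a).
Premises 1, 6, 7 do not contribute to this derivation.
So O(a) follows.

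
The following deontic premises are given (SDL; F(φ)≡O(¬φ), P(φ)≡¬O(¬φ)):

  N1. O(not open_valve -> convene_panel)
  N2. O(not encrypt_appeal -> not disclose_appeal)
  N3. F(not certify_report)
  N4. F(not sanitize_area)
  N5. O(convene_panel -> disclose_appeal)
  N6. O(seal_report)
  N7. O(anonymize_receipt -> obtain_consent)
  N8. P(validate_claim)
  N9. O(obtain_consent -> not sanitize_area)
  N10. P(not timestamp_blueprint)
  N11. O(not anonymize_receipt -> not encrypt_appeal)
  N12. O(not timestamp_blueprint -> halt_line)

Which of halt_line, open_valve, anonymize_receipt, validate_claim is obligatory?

open_valve

Premise 4, F(not sanitize_area), is equivalent to O(sanitize_area).
Premise 9, O(obtain_consent -> not sanitize_area), contraposes to O(sanitize_area -> not obtain_consent); with O(sanitize_area) we get O(not obtain_consent).
Premise 7 is O(anonymize_receipt -> obtain_consent); contrapositively O(not obtain_consent -> not anonymize_receipt). Since O(not obtain_consent) holds, K gives O(not anonymize_receipt).
Premise 11 is O(not anonymize_receipt -> not encrypt_appeal); since O(not anonymize_receipt), deontic closure gives O(not encrypt_appeal).
With premise 2, O(not encrypt_appeal -> not disclose_appeal), the K-axiom yields O(not disclose_appeal).
The contrapositive of premise 5 (O(convene_panel -> disclose_appeal)) is O(not disclose_appeal -> not convene_panel), and O(not disclose_appeal) is already established, so O(not convene_panel).
Premise 1, O(not open_valve -> convene_panel), contraposes to O(not convene_panel -> open_valve); with O(not convene_panel) we get O(open_valve).
So O(open_valve) holds — open_valve is obligatory. None of the other listed options is made obligatory by any chain of premises.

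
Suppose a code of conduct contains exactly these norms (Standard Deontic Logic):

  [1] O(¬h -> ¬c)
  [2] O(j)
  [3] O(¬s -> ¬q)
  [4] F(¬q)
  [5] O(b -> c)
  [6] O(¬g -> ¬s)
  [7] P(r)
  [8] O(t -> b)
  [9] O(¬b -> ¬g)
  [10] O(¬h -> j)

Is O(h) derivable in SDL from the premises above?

Yes

Premise 4, F(¬q), is equivalent to O(q).
The contrapositive of premise 3 (O(¬s -> ¬q)) is O(q -> s), and O(q) is already established, so O(s).
Premise 6 is O(¬g -> ¬s); contrapositively O(s -> g). Since O(s) holds, K gives O(g).
Premise 9, O(¬b -> ¬g), contraposes to O(g -> b); with O(g) we get O(b).
With premise 5, O(b -> c), the K-axiom yields O(c).
Premise 1 is O(¬h -> ¬c); contrapositively O(c -> h). Since O(c) holds, K gives O(h).
Premises 2, 7, 8, 10 do not contribute to this derivation.
So O(h) follows.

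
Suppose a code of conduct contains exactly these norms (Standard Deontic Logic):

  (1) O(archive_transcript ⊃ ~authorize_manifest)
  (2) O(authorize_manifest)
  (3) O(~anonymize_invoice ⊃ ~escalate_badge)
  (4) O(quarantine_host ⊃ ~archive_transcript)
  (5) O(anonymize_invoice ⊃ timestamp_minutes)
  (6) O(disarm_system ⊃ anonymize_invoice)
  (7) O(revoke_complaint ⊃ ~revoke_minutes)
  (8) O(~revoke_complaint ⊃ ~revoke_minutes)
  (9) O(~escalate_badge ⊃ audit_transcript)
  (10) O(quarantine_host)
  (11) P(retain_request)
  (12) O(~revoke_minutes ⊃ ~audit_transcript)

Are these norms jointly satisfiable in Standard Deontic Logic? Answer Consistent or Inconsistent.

Consistent

Premise 1 is O(archive_transcript ⊃ ~authorize_manifest), but O(archive_transcript) is not derivable from the premises, so it does not yield O(~authorize_manifest).
So O(~authorize_manifest) is not derivable, and the apparent clash with O(authorize_manifest) does not arise.
A world satisfying every obligation exists (e.g. anonymize_invoice=true, archive_transcript=false, audit_transcript=false, authorize_manifest=true, disarm_system=false, escalate_badge=true, quarantine_host=true, retain_request=false, revoke_complaint=false, revoke_minutes=false, timestamp_minutes=true); no atom is both obligatory and forbidden, so the set is consistent.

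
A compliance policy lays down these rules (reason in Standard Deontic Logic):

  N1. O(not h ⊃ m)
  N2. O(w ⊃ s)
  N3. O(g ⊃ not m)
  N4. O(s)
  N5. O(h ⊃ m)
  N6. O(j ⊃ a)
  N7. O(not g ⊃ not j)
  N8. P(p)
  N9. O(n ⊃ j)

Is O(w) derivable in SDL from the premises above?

No

Premise 2 is O(w ⊃ s); even if O(s) held, inferring O(w) would be affirming the consequent — invalid.
No other premise forces O(w). An ideal world satisfying every premise can still have w false, so O(w) is not derivable.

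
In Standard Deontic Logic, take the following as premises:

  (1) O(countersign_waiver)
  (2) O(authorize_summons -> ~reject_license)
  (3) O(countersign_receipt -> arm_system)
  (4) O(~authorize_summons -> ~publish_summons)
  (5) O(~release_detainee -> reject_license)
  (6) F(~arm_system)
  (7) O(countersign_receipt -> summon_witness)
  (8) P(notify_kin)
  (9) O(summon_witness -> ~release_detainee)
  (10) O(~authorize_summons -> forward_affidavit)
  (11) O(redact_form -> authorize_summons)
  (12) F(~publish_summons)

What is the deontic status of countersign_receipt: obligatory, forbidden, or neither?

Premise 12, F(~publish_summons), is equivalent to O(publish_summons).
The contrapositive of premise 4 (O(~authorize_summons -> ~publish_summons)) is O(publish_summons -> authorize_summons), and O(publish_summons) is already established, so O(authorize_summons).
With premise 2, O(authorize_summons -> ~reject_license), the K-axiom yields O(~reject_license).
The contrapositive of premise 5 (O(~release_detainee -> reject_license)) is O(~reject_license -> release_detainee), and O(~reject_license) is already established, so O(release_detainee).
The contrapositive of premise 9 (O(summon_witness -> ~release_detainee)) is O(release_detainee -> ~summon_witness), and O(release_detainee) is already established, so O(~summon_witness).
Premise 7, O(countersign_receipt -> summon_witness), contraposes to O(~summon_witness -> ~countersign_receipt); with O(~summon_witness) we get O(~countersign_receipt).
Premises 1, 3, 6, 8, 10, 11 do not contribute to this derivation.
Thus O(~countersign_receipt), which is F(countersign_receipt): countersign_receipt is forbidden.

Forbidden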